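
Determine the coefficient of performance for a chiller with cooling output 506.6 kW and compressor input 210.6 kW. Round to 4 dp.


COP = 506.6 / 210.6 = 2.4055

2.4055


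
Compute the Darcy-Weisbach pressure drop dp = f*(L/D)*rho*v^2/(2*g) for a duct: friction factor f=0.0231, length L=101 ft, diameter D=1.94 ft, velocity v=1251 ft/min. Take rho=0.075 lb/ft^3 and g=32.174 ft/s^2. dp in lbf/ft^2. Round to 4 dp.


v_fps = 1251/60 = 20.85 ft/s
dp = 0.0231*(101/1.94)*0.075*20.85^2/(2*32.174) = 0.6094 lbf/ft^2

0.6094 lbf/ft^2


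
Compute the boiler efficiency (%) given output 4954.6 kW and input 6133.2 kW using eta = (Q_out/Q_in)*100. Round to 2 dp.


eta = (4954.6/6133.2)*100 = 80.78 %

80.78 %


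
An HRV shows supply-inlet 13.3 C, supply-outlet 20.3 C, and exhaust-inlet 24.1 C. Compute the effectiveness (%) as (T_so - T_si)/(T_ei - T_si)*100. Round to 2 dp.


eff = (20.3-13.3)/(24.1-13.3)*100 = 64.81 %

64.81 %


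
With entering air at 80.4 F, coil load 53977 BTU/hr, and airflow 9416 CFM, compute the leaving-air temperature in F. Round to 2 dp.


dT = 53977/(1.08*9416) = 5.3078
T_leave = 80.4 - 5.3078 = 75.09 F

75.09 F


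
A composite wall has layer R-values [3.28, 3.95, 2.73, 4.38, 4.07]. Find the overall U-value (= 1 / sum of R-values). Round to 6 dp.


R_total = 3.28 + 3.95 + 2.73 + 4.38 + 4.07 = 18.41
U = 1/18.41 = 0.054318

0.054318


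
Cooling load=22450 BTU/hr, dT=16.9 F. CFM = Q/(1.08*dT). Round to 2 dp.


CFM = 22450 / (1.08 * 16.9) = 1230.00

1230.00 CFM


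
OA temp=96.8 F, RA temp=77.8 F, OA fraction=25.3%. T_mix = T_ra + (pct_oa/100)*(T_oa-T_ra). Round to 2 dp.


T_mix = 77.8 + (25.3/100)*(96.8-77.8) = 82.61 F

82.61 F


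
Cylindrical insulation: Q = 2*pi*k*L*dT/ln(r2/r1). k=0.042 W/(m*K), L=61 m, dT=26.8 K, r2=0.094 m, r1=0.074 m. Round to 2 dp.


Q = 2*pi*0.042*61*26.8/ln(0.094/0.074) = 1803.34 W

1803.34 W


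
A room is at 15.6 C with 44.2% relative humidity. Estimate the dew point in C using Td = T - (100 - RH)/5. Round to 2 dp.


Td = 15.6 - (100-44.2)/5 = 4.44 C

4.44 C


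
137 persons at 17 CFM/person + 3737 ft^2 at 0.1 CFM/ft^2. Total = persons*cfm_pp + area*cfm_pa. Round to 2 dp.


Total = 137*17 + 3737*0.1 = 2702.70 CFM

2702.70 CFM


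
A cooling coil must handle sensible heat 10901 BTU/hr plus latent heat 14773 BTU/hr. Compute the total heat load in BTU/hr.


Qt = 10901 + 14773 = 25674 BTU/hr

25674 BTU/hr


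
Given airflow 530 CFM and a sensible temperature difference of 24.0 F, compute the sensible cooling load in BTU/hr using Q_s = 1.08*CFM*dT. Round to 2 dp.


Q = 1.08 * 530 * 24.0 = 13737.60 BTU/hr

13737.60 BTU/hr


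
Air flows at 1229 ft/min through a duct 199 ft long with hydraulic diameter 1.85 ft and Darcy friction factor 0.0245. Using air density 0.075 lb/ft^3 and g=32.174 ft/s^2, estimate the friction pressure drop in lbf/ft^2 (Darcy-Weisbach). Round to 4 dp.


v_fps = 1229/60 = 20.4833 ft/s
dp = 0.0245*(199/1.85)*0.075*20.4833^2/(2*32.174) = 1.2888 lbf/ft^2

1.2888 lbf/ft^2


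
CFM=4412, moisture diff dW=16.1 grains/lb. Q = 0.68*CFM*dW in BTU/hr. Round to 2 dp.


Q = 0.68 * 4412 * 16.1 = 48302.58 BTU/hr

48302.58 BTU/hr


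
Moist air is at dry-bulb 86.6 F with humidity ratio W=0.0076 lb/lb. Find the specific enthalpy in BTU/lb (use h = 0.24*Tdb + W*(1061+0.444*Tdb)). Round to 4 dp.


h = 0.24*86.6 + 0.0076*(1061+0.444*86.6) = 29.1398 BTU/lb

29.1398 BTU/lb


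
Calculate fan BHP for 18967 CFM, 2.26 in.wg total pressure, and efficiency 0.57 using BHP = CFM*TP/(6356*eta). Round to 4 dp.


BHP = 18967 * 2.26 / (6356 * 0.57) = 11.8317 hp

11.8317 hp


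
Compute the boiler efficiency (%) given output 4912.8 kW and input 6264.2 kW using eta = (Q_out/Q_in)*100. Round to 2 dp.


eta = (4912.8/6264.2)*100 = 78.43 %

78.43 %


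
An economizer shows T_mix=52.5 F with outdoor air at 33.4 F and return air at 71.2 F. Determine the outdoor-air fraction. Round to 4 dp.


frac = (52.5 - 71.2) / (33.4 - 71.2) = 0.4947

0.4947


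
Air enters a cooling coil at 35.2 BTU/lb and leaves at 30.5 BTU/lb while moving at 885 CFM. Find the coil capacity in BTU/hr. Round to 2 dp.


Q = 4.5 * 885 * (35.2 - 30.5) = 18717.75 BTU/hr

18717.75 BTU/hr


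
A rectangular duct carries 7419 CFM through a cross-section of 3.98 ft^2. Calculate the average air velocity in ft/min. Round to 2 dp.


V = 7419 / 3.98 = 1864.07 ft/min

1864.07 ft/min


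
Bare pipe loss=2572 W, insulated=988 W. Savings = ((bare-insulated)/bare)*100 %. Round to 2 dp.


Savings = ((2572-988)/2572)*100 = 61.59 %

61.59 %


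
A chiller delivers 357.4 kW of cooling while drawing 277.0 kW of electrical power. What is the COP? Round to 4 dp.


COP = 357.4 / 277.0 = 1.2903

1.2903


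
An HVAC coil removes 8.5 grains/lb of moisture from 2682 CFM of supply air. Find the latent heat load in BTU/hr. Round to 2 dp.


Q = 0.68 * 2682 * 8.5 = 15501.96 BTU/hr

15501.96 BTU/hr


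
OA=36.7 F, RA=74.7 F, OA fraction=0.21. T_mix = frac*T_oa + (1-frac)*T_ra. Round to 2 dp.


T_mix = 0.21*36.7 + 0.79*74.7 = 66.72 F

66.72 F


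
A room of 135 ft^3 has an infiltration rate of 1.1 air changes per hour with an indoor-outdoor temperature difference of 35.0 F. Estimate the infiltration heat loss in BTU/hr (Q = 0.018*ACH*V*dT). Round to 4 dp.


Q = 0.018 * 1.1 * 135 * 35.0 = 93.5550 BTU/hr

93.5550 BTU/hr


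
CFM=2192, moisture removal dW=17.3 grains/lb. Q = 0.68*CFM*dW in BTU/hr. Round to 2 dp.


Q = 0.68 * 2192 * 17.3 = 25786.69 BTU/hr

25786.69 BTU/hr


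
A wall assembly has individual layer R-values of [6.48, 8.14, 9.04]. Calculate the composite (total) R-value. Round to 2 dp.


R_total = 6.48 + 8.14 + 9.04 = 23.66

23.66


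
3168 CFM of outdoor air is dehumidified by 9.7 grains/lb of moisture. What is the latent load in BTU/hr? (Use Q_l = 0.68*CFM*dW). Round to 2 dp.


Q = 0.68 * 3168 * 9.7 = 20896.13 BTU/hr

20896.13 BTU/hr


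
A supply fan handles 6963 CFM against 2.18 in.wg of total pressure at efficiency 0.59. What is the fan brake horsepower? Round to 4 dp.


BHP = 6963 * 2.18 / (6356 * 0.59) = 4.0478 hp

4.0478 hp


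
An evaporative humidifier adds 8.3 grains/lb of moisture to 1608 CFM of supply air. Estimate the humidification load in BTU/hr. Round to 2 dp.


Q = 0.68 * 1608 * 8.3 = 9075.55 BTU/hr

9075.55 BTU/hr


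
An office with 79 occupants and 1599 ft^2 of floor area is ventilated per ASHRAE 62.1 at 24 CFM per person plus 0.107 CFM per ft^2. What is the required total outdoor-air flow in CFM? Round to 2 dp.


Total = 79*24 + 1599*0.107 = 2067.09 CFM

2067.09 CFM


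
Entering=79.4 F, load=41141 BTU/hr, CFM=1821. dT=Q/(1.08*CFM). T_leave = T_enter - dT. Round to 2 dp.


dT = 41141/(1.08*1821) = 20.9190
T_leave = 79.4 - 20.9190 = 58.48 F

58.48 F


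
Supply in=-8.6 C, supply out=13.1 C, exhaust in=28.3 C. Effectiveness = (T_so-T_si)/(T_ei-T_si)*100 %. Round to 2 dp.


eff = (13.1-(-8.6))/(28.3-(-8.6))*100 = 58.81 %

58.81 %


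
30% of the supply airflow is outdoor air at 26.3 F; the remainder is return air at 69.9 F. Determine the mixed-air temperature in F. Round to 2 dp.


T_mix = 0.3*26.3 + 0.7*69.9 = 56.82 F

56.82 F


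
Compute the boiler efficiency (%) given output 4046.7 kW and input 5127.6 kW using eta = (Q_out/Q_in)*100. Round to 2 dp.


eta = (4046.7/5127.6)*100 = 78.92 %

78.92 %


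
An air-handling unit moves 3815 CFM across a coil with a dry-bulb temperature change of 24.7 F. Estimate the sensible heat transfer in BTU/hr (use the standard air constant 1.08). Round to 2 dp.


Q = 1.08 * 3815 * 24.7 = 101768.94 BTU/hr

101768.94 BTU/hr


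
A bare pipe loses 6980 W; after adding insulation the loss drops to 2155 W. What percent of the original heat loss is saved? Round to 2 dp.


Savings = ((6980-2155)/6980)*100 = 69.13 %

69.13 %


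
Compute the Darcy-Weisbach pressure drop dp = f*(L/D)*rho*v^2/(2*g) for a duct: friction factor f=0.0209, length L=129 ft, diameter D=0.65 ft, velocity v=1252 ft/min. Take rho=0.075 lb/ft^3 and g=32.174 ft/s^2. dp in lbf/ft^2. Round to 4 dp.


v_fps = 1252/60 = 20.8667 ft/s
dp = 0.0209*(129/0.65)*0.075*20.8667^2/(2*32.174) = 2.1050 lbf/ft^2

2.1050 lbf/ft^2


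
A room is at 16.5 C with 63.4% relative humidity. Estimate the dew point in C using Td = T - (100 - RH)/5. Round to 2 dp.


Td = 16.5 - (100-63.4)/5 = 9.18 C

9.18 C


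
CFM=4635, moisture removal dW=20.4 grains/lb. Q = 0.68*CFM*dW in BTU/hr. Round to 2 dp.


Q = 0.68 * 4635 * 20.4 = 64296.72 BTU/hr

64296.72 BTU/hr


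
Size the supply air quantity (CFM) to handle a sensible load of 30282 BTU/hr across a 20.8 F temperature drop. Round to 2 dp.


CFM = 30282 / (1.08 * 20.8) = 1348.02

1348.02 CFM


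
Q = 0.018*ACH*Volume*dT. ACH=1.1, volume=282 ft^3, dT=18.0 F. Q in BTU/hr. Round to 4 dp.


Q = 0.018 * 1.1 * 282 * 18.0 = 100.5048 BTU/hr

100.5048 BTU/hr


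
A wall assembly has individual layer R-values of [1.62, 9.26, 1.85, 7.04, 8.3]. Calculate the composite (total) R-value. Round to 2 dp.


R_total = 1.62 + 9.26 + 1.85 + 7.04 + 8.3 = 28.07

28.07


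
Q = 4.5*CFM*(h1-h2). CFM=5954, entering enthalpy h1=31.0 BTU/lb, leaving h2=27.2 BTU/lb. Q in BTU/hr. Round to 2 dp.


Q = 4.5 * 5954 * (31.0 - 27.2) = 101813.40 BTU/hr

101813.40 BTU/hr


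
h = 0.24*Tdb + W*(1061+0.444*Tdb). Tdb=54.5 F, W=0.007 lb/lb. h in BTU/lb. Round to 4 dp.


h = 0.24*54.5 + 0.007*(1061+0.444*54.5) = 20.6764 BTU/lb

20.6764 BTU/lb


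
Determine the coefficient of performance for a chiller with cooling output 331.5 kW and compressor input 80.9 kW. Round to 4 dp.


COP = 331.5 / 80.9 = 4.0977

4.0977


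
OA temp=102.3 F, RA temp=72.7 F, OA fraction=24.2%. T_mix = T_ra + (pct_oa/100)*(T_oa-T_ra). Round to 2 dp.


T_mix = 72.7 + (24.2/100)*(102.3-72.7) = 79.86 F

79.86 F


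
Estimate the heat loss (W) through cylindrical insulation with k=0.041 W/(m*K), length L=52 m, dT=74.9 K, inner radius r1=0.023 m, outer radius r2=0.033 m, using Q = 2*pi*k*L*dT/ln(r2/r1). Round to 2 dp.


Q = 2*pi*0.041*52*74.9/ln(0.033/0.023) = 2779.24 W

2779.24 W


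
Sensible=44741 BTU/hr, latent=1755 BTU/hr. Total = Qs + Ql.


Qt = 44741 + 1755 = 46496 BTU/hr

46496 BTU/hr


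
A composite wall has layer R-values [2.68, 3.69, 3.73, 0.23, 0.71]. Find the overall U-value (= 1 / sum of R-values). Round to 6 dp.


R_total = 2.68 + 3.69 + 3.73 + 0.23 + 0.71 = 11.04
U = 1/11.04 = 0.090580

0.090580


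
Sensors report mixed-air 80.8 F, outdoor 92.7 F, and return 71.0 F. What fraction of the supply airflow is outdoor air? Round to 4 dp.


frac = (80.8 - 71.0) / (92.7 - 71.0) = 0.4516

0.4516


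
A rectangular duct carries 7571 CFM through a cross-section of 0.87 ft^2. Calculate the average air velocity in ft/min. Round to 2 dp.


V = 7571 / 0.87 = 8702.30 ft/min

8702.30 ft/min


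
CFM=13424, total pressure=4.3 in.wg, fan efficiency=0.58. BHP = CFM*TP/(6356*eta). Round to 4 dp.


BHP = 13424 * 4.3 / (6356 * 0.58) = 15.6581 hp

15.6581 hp


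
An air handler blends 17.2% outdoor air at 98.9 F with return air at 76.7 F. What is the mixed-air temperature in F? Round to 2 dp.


T_mix = 76.7 + (17.2/100)*(98.9-76.7) = 80.52 F

80.52 F


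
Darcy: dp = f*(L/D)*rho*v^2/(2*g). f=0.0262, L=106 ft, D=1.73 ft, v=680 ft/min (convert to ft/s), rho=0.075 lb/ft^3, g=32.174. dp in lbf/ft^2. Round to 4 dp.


v_fps = 680/60 = 11.3333 ft/s
dp = 0.0262*(106/1.73)*0.075*11.3333^2/(2*32.174) = 0.2403 lbf/ft^2

0.2403 lbf/ft^2


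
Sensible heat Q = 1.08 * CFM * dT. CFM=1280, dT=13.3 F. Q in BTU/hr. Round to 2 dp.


Q = 1.08 * 1280 * 13.3 = 18385.92 BTU/hr

18385.92 BTU/hr


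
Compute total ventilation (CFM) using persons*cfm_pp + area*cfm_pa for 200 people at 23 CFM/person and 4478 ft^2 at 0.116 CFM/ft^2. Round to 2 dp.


Total = 200*23 + 4478*0.116 = 5119.45 CFM

5119.45 CFM


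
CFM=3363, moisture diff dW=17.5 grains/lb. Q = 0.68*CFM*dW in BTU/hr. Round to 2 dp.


Q = 0.68 * 3363 * 17.5 = 40019.70 BTU/hr

40019.70 BTU/hr


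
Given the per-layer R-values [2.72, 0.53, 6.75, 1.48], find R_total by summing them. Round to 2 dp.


R_total = 2.72 + 0.53 + 6.75 + 1.48 = 11.48

11.48


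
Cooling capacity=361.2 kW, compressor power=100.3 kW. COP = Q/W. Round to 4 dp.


COP = 361.2 / 100.3 = 3.6012

3.6012


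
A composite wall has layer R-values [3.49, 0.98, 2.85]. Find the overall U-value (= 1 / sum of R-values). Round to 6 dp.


R_total = 3.49 + 0.98 + 2.85 = 7.32
U = 1/7.32 = 0.136612

0.136612


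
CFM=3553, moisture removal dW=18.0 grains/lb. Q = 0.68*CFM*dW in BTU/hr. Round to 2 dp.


Q = 0.68 * 3553 * 18.0 = 43488.72 BTU/hr

43488.72 BTU/hr


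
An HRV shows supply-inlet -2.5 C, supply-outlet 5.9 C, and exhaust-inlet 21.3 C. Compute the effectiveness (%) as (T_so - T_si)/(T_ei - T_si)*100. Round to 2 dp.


eff = (5.9-(-2.5))/(21.3-(-2.5))*100 = 35.29 %

35.29 %


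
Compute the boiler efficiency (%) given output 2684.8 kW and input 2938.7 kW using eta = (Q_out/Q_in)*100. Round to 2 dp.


eta = (2684.8/2938.7)*100 = 91.36 %

91.36 %


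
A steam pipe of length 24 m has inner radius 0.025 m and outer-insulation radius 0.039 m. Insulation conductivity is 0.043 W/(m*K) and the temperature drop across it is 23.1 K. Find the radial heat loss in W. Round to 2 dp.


Q = 2*pi*0.043*24*23.1/ln(0.039/0.025) = 336.84 W

336.84 W


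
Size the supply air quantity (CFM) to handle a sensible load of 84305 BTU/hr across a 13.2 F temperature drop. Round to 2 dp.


CFM = 84305 / (1.08 * 13.2) = 5913.65

5913.65 CFM


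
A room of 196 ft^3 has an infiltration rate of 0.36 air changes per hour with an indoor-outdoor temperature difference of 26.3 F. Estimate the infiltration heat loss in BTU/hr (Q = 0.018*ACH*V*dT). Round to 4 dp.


Q = 0.018 * 0.36 * 196 * 26.3 = 33.4031 BTU/hr

33.4031 BTU/hr


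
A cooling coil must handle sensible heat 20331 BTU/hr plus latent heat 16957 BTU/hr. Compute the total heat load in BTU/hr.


Qt = 20331 + 16957 = 37288 BTU/hr

37288 BTU/hr


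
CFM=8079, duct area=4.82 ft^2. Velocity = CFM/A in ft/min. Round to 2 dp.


V = 8079 / 4.82 = 1676.14 ft/min

1676.14 ft/min


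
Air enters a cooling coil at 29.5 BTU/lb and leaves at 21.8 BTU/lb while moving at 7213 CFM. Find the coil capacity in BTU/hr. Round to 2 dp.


Q = 4.5 * 7213 * (29.5 - 21.8) = 249930.45 BTU/hr

249930.45 BTU/hr


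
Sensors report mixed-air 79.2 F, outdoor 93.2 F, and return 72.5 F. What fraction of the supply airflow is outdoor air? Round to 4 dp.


frac = (79.2 - 72.5) / (93.2 - 72.5) = 0.3237

0.3237


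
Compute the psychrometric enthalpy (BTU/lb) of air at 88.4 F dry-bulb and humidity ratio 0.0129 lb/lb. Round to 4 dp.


h = 0.24*88.4 + 0.0129*(1061+0.444*88.4) = 35.4092 BTU/lb

35.4092 BTU/lb


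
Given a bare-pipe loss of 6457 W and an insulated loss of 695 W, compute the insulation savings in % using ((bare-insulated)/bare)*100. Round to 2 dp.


Savings = ((6457-695)/6457)*100 = 89.24 %

89.24 %


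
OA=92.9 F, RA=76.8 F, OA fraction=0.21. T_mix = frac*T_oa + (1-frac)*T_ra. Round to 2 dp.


T_mix = 0.21*92.9 + 0.79*76.8 = 80.18 F

80.18 F


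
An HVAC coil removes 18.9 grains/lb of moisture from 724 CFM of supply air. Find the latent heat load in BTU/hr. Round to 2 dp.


Q = 0.68 * 724 * 18.9 = 9304.85 BTU/hr

9304.85 BTU/hr


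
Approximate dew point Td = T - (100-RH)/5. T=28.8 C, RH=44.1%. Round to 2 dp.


Td = 28.8 - (100-44.1)/5 = 17.62 C

17.62 C


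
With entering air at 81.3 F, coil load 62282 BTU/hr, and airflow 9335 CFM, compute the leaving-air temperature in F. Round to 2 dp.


dT = 62282/(1.08*9335) = 6.1777
T_leave = 81.3 - 6.1777 = 75.12 F

75.12 F


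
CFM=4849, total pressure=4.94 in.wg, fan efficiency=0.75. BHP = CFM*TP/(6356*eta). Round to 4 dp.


BHP = 4849 * 4.94 / (6356 * 0.75) = 5.0250 hp

5.0250 hp


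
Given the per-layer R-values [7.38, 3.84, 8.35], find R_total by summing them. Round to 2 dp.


R_total = 7.38 + 3.84 + 8.35 = 19.57

19.57


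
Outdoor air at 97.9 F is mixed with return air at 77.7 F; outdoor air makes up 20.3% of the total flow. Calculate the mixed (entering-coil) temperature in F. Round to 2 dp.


T_mix = 77.7 + (20.3/100)*(97.9-77.7) = 81.80 F

81.80 F


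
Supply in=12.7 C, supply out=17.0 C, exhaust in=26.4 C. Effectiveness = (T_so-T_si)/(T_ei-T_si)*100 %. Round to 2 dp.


eff = (17.0-12.7)/(26.4-12.7)*100 = 31.39 %

31.39 %


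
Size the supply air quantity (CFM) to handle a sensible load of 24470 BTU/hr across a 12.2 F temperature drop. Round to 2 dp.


CFM = 24470 / (1.08 * 12.2) = 1857.16

1857.16 CFM


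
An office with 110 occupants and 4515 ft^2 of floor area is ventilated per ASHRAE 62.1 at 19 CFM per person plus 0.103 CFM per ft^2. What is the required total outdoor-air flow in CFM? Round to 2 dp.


Total = 110*19 + 4515*0.103 = 2555.05 CFM

2555.05 CFM


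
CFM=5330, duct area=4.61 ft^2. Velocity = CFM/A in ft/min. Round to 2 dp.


V = 5330 / 4.61 = 1156.18 ft/min

1156.18 ft/min


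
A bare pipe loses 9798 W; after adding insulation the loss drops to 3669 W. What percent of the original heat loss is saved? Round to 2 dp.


Savings = ((9798-3669)/9798)*100 = 62.55 %

62.55 %


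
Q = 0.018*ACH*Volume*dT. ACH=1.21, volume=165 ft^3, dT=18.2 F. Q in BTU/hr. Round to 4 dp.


Q = 0.018 * 1.21 * 165 * 18.2 = 65.4053 BTU/hr

65.4053 BTU/hr


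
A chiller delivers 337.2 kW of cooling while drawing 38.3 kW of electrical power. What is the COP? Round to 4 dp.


COP = 337.2 / 38.3 = 8.8042

8.8042


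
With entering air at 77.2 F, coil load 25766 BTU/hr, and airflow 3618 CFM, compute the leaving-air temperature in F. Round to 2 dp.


dT = 25766/(1.08*3618) = 6.5941
T_leave = 77.2 - 6.5941 = 70.61 F

70.61 F


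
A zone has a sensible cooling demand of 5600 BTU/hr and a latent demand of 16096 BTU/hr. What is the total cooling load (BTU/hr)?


Qt = 5600 + 16096 = 21696 BTU/hr

21696 BTU/hr


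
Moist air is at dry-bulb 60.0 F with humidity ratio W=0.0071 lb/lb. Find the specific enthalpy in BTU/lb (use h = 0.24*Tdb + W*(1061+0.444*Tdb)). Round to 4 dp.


h = 0.24*60.0 + 0.0071*(1061+0.444*60.0) = 22.1222 BTU/lb

22.1222 BTU/lb


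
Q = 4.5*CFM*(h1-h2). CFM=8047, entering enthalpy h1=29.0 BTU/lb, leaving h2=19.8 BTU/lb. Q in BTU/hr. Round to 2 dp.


Q = 4.5 * 8047 * (29.0 - 19.8) = 333145.80 BTU/hr

333145.80 BTU/hr


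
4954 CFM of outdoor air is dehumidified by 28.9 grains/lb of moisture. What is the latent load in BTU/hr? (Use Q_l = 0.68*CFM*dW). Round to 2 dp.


Q = 0.68 * 4954 * 28.9 = 97356.01 BTU/hr

97356.01 BTU/hr


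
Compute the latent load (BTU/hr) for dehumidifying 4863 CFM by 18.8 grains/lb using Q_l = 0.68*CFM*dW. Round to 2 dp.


Q = 0.68 * 4863 * 18.8 = 62168.59 BTU/hr

62168.59 BTU/hr


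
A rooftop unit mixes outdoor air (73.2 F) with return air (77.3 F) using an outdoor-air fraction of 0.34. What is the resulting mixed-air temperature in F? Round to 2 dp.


T_mix = 0.34*73.2 + 0.66*77.3 = 75.91 F

75.91 F


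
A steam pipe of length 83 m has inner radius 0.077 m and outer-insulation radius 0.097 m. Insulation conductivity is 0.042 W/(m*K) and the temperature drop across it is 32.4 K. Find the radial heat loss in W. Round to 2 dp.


Q = 2*pi*0.042*83*32.4/ln(0.097/0.077) = 3073.39 W

3073.39 W


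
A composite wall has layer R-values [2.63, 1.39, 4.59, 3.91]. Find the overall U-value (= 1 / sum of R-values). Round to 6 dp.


R_total = 2.63 + 1.39 + 4.59 + 3.91 = 12.52
U = 1/12.52 = 0.079872

0.079872


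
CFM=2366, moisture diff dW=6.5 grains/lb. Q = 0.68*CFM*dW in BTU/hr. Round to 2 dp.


Q = 0.68 * 2366 * 6.5 = 10457.72 BTU/hr

10457.72 BTU/hr


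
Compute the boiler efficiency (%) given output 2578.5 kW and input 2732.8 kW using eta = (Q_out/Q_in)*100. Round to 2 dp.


eta = (2578.5/2732.8)*100 = 94.35 %

94.35 %


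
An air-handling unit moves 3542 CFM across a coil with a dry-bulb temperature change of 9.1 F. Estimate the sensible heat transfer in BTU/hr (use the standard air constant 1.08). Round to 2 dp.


Q = 1.08 * 3542 * 9.1 = 34810.78 BTU/hr

34810.78 BTU/hr


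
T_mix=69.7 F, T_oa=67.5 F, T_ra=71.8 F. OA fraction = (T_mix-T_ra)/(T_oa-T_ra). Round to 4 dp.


frac = (69.7 - 71.8) / (67.5 - 71.8) = 0.4884

0.4884


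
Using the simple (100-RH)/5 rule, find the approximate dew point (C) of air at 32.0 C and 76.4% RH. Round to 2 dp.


Td = 32.0 - (100-76.4)/5 = 27.28 C

27.28 C


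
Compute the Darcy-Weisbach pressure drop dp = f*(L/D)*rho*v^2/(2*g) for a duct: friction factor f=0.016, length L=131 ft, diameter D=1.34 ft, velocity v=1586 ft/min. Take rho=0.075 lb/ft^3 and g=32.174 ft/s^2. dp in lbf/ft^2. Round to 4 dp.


v_fps = 1586/60 = 26.4333 ft/s
dp = 0.016*(131/1.34)*0.075*26.4333^2/(2*32.174) = 1.2738 lbf/ft^2

1.2738 lbf/ft^2


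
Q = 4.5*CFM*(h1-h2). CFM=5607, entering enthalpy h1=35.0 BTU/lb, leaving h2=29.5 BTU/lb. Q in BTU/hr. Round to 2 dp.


Q = 4.5 * 5607 * (35.0 - 29.5) = 138773.25 BTU/hr

138773.25 BTU/hr


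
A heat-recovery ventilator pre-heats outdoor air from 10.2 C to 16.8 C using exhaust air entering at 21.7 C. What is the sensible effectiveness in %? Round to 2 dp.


eff = (16.8-10.2)/(21.7-10.2)*100 = 57.39 %

57.39 %


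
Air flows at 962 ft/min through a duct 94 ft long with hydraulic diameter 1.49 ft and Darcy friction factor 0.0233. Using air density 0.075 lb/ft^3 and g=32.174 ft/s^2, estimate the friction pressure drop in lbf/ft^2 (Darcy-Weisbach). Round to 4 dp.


v_fps = 962/60 = 16.0333 ft/s
dp = 0.0233*(94/1.49)*0.075*16.0333^2/(2*32.174) = 0.4404 lbf/ft^2

0.4404 lbf/ft^2


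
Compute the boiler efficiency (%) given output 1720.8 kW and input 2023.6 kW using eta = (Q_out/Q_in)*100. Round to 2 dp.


eta = (1720.8/2023.6)*100 = 85.04 %

85.04 %


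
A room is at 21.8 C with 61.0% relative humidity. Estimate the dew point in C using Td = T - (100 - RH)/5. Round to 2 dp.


Td = 21.8 - (100-61.0)/5 = 14.00 C

14.00 C


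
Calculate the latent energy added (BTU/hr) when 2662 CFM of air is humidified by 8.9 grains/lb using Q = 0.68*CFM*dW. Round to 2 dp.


Q = 0.68 * 2662 * 8.9 = 16110.42 BTU/hr

16110.42 BTU/hr


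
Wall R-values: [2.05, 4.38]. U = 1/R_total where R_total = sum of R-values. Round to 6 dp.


R_total = 2.05 + 4.38 = 6.43
U = 1/6.43 = 0.155521

0.155521


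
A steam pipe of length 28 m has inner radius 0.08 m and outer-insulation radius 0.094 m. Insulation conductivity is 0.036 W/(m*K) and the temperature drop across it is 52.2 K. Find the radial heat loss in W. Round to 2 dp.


Q = 2*pi*0.036*28*52.2/ln(0.094/0.08) = 2050.04 W

2050.04 W


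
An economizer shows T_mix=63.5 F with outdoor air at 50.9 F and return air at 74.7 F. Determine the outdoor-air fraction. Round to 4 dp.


frac = (63.5 - 74.7) / (50.9 - 74.7) = 0.4706

0.4706


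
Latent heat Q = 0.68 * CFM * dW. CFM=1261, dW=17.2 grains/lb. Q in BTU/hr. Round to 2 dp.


Q = 0.68 * 1261 * 17.2 = 14748.66 BTU/hr

14748.66 BTU/hr


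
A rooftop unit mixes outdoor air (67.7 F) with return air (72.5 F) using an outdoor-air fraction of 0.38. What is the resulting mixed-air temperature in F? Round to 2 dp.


T_mix = 0.38*67.7 + 0.62*72.5 = 70.68 F

70.68 F


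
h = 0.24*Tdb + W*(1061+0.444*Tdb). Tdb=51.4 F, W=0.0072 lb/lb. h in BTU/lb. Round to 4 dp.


h = 0.24*51.4 + 0.0072*(1061+0.444*51.4) = 20.1395 BTU/lb

20.1395 BTU/lb


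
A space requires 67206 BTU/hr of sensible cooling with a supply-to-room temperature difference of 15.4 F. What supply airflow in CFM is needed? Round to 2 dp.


CFM = 67206 / (1.08 * 15.4) = 4040.76

4040.76 CFM


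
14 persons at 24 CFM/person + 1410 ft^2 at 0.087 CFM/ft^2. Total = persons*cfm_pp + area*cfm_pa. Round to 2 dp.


Total = 14*24 + 1410*0.087 = 458.67 CFM

458.67 CFM


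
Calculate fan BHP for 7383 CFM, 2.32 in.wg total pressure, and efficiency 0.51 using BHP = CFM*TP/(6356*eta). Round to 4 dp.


BHP = 7383 * 2.32 / (6356 * 0.51) = 5.2840 hp

5.2840 hp


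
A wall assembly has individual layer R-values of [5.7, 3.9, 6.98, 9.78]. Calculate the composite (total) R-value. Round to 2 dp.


R_total = 5.7 + 3.9 + 6.98 + 9.78 = 26.36

26.36


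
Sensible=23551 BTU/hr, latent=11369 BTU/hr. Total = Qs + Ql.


Qt = 23551 + 11369 = 34920 BTU/hr

34920 BTU/hr


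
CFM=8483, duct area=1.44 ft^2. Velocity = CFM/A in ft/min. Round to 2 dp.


V = 8483 / 1.44 = 5890.97 ft/min

5890.97 ft/min


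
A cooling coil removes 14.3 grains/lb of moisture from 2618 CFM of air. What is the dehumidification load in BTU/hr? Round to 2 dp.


Q = 0.68 * 2618 * 14.3 = 25457.43 BTU/hr

25457.43 BTU/hr


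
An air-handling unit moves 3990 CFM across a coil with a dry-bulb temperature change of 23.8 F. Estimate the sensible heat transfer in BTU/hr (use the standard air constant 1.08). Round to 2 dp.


Q = 1.08 * 3990 * 23.8 = 102558.96 BTU/hr

102558.96 BTU/hr


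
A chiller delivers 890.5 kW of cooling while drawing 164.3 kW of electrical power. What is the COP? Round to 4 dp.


COP = 890.5 / 164.3 = 5.4200

5.4200


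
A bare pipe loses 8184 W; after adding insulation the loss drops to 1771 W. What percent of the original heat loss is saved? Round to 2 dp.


Savings = ((8184-1771)/8184)*100 = 78.36 %

78.36 %


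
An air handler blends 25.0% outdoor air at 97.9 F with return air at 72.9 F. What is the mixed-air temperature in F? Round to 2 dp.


T_mix = 72.9 + (25.0/100)*(97.9-72.9) = 79.15 F

79.15 F


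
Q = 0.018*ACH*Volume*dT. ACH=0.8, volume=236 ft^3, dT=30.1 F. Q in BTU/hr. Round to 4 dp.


Q = 0.018 * 0.8 * 236 * 30.1 = 102.2918 BTU/hr

102.2918 BTU/hr


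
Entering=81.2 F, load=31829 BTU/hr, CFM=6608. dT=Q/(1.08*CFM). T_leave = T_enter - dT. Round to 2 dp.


dT = 31829/(1.08*6608) = 4.4599
T_leave = 81.2 - 4.4599 = 76.74 F

76.74 F


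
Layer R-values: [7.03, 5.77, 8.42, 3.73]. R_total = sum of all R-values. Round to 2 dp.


R_total = 7.03 + 5.77 + 8.42 + 3.73 = 24.95

24.95


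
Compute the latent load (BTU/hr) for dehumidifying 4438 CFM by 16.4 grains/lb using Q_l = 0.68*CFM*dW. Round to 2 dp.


Q = 0.68 * 4438 * 16.4 = 49492.58 BTU/hr

49492.58 BTU/hr


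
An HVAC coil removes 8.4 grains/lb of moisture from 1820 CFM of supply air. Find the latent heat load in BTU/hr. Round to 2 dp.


Q = 0.68 * 1820 * 8.4 = 10395.84 BTU/hr

10395.84 BTU/hr


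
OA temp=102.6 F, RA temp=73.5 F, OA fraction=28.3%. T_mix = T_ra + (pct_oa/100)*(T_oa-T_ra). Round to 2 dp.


T_mix = 73.5 + (28.3/100)*(102.6-73.5) = 81.74 F

81.74 F


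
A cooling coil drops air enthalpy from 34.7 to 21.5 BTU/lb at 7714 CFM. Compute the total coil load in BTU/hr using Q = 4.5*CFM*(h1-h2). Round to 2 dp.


Q = 4.5 * 7714 * (34.7 - 21.5) = 458211.60 BTU/hr

458211.60 BTU/hr


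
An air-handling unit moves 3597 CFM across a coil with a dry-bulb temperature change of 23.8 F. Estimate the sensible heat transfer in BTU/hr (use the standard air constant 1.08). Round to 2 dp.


Q = 1.08 * 3597 * 23.8 = 92457.29 BTU/hr

92457.29 BTU/hr


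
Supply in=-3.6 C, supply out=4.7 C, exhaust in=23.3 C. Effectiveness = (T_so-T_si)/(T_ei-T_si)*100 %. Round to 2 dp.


eff = (4.7-(-3.6))/(23.3-(-3.6))*100 = 30.86 %

30.86 %


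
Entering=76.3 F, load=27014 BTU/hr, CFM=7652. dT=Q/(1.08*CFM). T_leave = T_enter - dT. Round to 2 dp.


dT = 27014/(1.08*7652) = 3.2688
T_leave = 76.3 - 3.2688 = 73.03 F

73.03 F


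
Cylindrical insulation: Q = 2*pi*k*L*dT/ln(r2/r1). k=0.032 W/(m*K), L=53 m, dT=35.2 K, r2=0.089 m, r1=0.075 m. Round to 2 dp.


Q = 2*pi*0.032*53*35.2/ln(0.089/0.075) = 2191.67 W

2191.67 W


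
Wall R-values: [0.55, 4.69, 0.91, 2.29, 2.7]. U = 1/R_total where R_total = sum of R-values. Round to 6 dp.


R_total = 0.55 + 4.69 + 0.91 + 2.29 + 2.7 = 11.14
U = 1/11.14 = 0.089767

0.089767


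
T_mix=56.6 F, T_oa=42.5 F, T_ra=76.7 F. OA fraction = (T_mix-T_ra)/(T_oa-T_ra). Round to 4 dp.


frac = (56.6 - 76.7) / (42.5 - 76.7) = 0.5877

0.5877


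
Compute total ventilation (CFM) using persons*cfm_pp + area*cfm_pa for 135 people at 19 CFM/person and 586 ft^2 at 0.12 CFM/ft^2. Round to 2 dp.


Total = 135*19 + 586*0.12 = 2635.32 CFM

2635.32 CFM


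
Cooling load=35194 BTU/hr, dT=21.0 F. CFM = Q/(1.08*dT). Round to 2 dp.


CFM = 35194 / (1.08 * 21.0) = 1551.76

1551.76 CFM


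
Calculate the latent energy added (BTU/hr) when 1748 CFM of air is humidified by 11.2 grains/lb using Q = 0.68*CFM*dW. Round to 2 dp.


Q = 0.68 * 1748 * 11.2 = 13312.77 BTU/hr

13312.77 BTU/hr


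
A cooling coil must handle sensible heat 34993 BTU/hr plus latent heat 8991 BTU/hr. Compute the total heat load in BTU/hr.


Qt = 34993 + 8991 = 43984 BTU/hr

43984 BTU/hr


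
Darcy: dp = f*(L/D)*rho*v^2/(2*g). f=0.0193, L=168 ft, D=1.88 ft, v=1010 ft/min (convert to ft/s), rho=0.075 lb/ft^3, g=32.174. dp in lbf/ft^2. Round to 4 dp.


v_fps = 1010/60 = 16.8333 ft/s
dp = 0.0193*(168/1.88)*0.075*16.8333^2/(2*32.174) = 0.5696 lbf/ft^2

0.5696 lbf/ft^2


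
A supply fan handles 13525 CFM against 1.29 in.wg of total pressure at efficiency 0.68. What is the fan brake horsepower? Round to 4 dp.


BHP = 13525 * 1.29 / (6356 * 0.68) = 4.0368 hp

4.0368 hp


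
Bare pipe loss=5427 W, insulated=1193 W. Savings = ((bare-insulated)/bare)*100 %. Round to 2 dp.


Savings = ((5427-1193)/5427)*100 = 78.02 %

78.02 %


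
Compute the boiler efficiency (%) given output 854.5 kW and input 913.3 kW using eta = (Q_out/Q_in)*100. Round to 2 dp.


eta = (854.5/913.3)*100 = 93.56 %

93.56 %


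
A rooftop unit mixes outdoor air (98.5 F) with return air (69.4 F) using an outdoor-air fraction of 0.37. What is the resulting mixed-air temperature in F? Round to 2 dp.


T_mix = 0.37*98.5 + 0.63*69.4 = 80.17 F

80.17 F


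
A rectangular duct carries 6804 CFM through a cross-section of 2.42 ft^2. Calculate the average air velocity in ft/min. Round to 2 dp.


V = 6804 / 2.42 = 2811.57 ft/min

2811.57 ft/min


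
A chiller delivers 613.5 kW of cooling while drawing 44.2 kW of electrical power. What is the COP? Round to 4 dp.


COP = 613.5 / 44.2 = 13.8801

13.8801


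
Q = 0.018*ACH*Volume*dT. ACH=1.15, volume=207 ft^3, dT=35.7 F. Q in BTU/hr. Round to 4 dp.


Q = 0.018 * 1.15 * 207 * 35.7 = 152.9709 BTU/hr

152.9709 BTU/hr


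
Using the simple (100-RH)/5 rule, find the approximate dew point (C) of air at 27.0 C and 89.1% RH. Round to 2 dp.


Td = 27.0 - (100-89.1)/5 = 24.82 C

24.82 C


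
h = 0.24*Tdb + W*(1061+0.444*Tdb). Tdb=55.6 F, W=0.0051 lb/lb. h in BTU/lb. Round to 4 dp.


h = 0.24*55.6 + 0.0051*(1061+0.444*55.6) = 18.8810 BTU/lb

18.8810 BTU/lb


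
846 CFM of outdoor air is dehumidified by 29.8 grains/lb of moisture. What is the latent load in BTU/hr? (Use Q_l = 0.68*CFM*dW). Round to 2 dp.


Q = 0.68 * 846 * 29.8 = 17143.34 BTU/hr

17143.34 BTU/hr


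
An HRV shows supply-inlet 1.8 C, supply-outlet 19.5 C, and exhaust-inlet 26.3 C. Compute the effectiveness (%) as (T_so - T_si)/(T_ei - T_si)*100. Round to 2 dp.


eff = (19.5-1.8)/(26.3-1.8)*100 = 72.24 %

72.24 %


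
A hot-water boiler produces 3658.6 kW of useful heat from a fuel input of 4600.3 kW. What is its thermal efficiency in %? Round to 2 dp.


eta = (3658.6/4600.3)*100 = 79.53 %

79.53 %


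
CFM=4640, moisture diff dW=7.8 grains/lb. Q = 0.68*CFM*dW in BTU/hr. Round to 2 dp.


Q = 0.68 * 4640 * 7.8 = 24610.56 BTU/hr

24610.56 BTU/hr


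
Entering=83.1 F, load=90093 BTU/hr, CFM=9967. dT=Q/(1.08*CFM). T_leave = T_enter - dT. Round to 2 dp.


dT = 90093/(1.08*9967) = 8.3696
T_leave = 83.1 - 8.3696 = 74.73 F

74.73 F


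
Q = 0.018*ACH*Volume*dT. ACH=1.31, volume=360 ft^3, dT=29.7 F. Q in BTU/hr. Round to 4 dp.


Q = 0.018 * 1.31 * 360 * 29.7 = 252.1174 BTU/hr

252.1174 BTU/hr


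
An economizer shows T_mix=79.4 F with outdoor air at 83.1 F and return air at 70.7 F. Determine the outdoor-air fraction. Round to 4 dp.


frac = (79.4 - 70.7) / (83.1 - 70.7) = 0.7016

0.7016


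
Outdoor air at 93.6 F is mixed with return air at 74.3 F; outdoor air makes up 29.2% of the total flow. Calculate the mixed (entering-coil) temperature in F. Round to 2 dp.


T_mix = 74.3 + (29.2/100)*(93.6-74.3) = 79.94 F

79.94 F


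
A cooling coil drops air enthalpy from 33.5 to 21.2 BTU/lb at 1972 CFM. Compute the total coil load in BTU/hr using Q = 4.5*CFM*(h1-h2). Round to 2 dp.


Q = 4.5 * 1972 * (33.5 - 21.2) = 109150.20 BTU/hr

109150.20 BTU/hr


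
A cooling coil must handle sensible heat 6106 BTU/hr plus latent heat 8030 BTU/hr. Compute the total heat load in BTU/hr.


Qt = 6106 + 8030 = 14136 BTU/hr

14136 BTU/hr


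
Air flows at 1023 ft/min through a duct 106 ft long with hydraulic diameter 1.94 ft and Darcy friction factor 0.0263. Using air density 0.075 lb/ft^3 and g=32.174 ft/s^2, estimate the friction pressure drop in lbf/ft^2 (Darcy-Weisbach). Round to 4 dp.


v_fps = 1023/60 = 17.05 ft/s
dp = 0.0263*(106/1.94)*0.075*17.05^2/(2*32.174) = 0.4869 lbf/ft^2

0.4869 lbf/ft^2


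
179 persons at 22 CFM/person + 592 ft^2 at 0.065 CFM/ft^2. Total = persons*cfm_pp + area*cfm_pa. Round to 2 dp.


Total = 179*22 + 592*0.065 = 3976.48 CFM

3976.48 CFM


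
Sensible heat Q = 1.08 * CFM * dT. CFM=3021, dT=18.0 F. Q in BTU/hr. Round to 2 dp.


Q = 1.08 * 3021 * 18.0 = 58728.24 BTU/hr

58728.24 BTU/hr


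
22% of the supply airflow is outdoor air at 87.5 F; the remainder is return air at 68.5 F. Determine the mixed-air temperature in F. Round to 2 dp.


T_mix = 0.22*87.5 + 0.78*68.5 = 72.68 F

72.68 F


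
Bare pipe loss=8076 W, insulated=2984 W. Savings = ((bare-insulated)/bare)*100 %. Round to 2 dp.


Savings = ((8076-2984)/8076)*100 = 63.05 %

63.05 %


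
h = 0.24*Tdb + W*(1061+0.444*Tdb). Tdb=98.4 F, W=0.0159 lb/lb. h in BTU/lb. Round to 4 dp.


h = 0.24*98.4 + 0.0159*(1061+0.444*98.4) = 41.1806 BTU/lb

41.1806 BTU/lb


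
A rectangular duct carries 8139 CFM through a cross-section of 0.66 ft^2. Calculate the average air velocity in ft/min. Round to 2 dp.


V = 8139 / 0.66 = 12331.82 ft/min

12331.82 ft/min


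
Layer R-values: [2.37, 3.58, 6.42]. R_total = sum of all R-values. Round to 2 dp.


R_total = 2.37 + 3.58 + 6.42 = 12.37

12.37


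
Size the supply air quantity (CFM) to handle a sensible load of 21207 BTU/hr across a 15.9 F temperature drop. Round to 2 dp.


CFM = 21207 / (1.08 * 15.9) = 1234.98

1234.98 CFM


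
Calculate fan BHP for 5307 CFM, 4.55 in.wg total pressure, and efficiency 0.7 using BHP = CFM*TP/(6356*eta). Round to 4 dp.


BHP = 5307 * 4.55 / (6356 * 0.7) = 5.4272 hp

5.4272 hp


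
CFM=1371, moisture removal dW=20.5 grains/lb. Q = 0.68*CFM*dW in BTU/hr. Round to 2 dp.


Q = 0.68 * 1371 * 20.5 = 19111.74 BTU/hr

19111.74 BTU/hr


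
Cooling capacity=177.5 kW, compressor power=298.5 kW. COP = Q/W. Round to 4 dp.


COP = 177.5 / 298.5 = 0.5946

0.5946


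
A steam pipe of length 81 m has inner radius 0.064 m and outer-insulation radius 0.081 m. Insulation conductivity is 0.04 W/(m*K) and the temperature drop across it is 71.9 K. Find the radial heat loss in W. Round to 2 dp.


Q = 2*pi*0.04*81*71.9/ln(0.081/0.064) = 6213.57 W

6213.57 W


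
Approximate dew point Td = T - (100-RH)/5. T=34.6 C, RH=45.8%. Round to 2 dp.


Td = 34.6 - (100-45.8)/5 = 23.76 C

23.76 C


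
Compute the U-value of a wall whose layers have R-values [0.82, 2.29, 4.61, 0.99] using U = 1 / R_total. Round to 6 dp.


R_total = 0.82 + 2.29 + 4.61 + 0.99 = 8.71
U = 1/8.71 = 0.114811

0.114811


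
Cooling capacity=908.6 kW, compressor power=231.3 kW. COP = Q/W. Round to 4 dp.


COP = 908.6 / 231.3 = 3.9282

3.9282


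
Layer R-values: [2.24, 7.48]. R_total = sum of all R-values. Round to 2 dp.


R_total = 2.24 + 7.48 = 9.72

9.72


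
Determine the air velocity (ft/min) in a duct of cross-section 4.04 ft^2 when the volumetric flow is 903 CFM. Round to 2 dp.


V = 903 / 4.04 = 223.51 ft/min

223.51 ft/min


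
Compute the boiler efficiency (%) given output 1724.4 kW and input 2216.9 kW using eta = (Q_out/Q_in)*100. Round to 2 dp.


eta = (1724.4/2216.9)*100 = 77.78 %

77.78 %


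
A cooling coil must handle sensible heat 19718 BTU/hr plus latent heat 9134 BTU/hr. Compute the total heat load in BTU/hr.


Qt = 19718 + 9134 = 28852 BTU/hr

28852 BTU/hr


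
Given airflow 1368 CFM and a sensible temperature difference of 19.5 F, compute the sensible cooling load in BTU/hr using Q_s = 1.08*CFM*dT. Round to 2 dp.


Q = 1.08 * 1368 * 19.5 = 28810.08 BTU/hr

28810.08 BTU/hr


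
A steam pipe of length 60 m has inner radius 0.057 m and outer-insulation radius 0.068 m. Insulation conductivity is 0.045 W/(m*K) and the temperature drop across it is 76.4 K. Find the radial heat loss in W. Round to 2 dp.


Q = 2*pi*0.045*60*76.4/ln(0.068/0.057) = 7345.13 W

7345.13 W


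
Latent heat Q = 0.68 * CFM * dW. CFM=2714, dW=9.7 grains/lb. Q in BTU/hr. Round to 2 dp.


Q = 0.68 * 2714 * 9.7 = 17901.54 BTU/hr

17901.54 BTU/hr


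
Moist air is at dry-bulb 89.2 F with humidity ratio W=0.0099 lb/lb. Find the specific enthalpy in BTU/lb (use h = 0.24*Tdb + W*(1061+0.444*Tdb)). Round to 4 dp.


h = 0.24*89.2 + 0.0099*(1061+0.444*89.2) = 32.3040 BTU/lb

32.3040 BTU/lb


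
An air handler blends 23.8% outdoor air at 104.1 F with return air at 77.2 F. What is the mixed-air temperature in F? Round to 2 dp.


T_mix = 77.2 + (23.8/100)*(104.1-77.2) = 83.60 F

83.60 F


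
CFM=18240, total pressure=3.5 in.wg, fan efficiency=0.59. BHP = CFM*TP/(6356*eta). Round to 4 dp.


BHP = 18240 * 3.5 / (6356 * 0.59) = 17.0238 hp

17.0238 hp


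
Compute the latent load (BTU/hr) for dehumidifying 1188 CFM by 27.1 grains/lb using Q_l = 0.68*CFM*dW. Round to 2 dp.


Q = 0.68 * 1188 * 27.1 = 21892.46 BTU/hr

21892.46 BTU/hr


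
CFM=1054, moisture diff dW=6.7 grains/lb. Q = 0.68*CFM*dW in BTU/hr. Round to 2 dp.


Q = 0.68 * 1054 * 6.7 = 4802.02 BTU/hr

4802.02 BTU/hr


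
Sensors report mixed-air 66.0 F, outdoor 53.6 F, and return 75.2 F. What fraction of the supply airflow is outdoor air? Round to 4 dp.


frac = (66.0 - 75.2) / (53.6 - 75.2) = 0.4259

0.4259


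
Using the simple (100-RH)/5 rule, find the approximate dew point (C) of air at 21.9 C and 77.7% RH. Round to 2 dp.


Td = 21.9 - (100-77.7)/5 = 17.44 C

17.44 C


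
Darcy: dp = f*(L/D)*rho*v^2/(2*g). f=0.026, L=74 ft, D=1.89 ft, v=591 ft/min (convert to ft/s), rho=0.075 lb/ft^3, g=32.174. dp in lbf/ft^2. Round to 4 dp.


v_fps = 591/60 = 9.85 ft/s
dp = 0.026*(74/1.89)*0.075*9.85^2/(2*32.174) = 0.1151 lbf/ft^2

0.1151 lbf/ft^2


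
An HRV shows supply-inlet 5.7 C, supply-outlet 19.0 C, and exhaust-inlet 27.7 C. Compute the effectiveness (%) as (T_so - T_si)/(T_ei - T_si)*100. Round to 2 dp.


eff = (19.0-5.7)/(27.7-5.7)*100 = 60.45 %

60.45 %


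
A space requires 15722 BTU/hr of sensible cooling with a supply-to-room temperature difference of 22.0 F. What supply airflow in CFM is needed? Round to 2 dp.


CFM = 15722 / (1.08 * 22.0) = 661.70

661.70 CFM


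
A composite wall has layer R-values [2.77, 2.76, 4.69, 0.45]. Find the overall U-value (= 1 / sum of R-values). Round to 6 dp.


R_total = 2.77 + 2.76 + 4.69 + 0.45 = 10.67
U = 1/10.67 = 0.093721

0.093721
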